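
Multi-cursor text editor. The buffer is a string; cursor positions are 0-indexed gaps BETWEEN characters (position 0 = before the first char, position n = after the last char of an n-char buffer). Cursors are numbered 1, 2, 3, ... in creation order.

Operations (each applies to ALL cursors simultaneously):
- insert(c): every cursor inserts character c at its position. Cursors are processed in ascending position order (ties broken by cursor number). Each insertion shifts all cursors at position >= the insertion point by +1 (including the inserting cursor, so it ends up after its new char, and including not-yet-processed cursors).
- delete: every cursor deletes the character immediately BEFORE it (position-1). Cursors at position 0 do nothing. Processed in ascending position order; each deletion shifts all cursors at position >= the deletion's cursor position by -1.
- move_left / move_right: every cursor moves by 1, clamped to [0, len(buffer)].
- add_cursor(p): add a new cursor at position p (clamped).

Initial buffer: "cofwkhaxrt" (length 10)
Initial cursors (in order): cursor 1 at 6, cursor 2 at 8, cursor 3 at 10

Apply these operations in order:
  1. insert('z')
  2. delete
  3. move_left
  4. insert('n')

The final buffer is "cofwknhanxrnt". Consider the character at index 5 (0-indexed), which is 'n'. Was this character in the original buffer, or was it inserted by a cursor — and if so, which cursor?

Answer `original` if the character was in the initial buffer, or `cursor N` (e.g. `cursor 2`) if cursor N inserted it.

Answer: cursor 1

Derivation:
After op 1 (insert('z')): buffer="cofwkhzaxzrtz" (len 13), cursors c1@7 c2@10 c3@13, authorship ......1..2..3
After op 2 (delete): buffer="cofwkhaxrt" (len 10), cursors c1@6 c2@8 c3@10, authorship ..........
After op 3 (move_left): buffer="cofwkhaxrt" (len 10), cursors c1@5 c2@7 c3@9, authorship ..........
After op 4 (insert('n')): buffer="cofwknhanxrnt" (len 13), cursors c1@6 c2@9 c3@12, authorship .....1..2..3.
Authorship (.=original, N=cursor N): . . . . . 1 . . 2 . . 3 .
Index 5: author = 1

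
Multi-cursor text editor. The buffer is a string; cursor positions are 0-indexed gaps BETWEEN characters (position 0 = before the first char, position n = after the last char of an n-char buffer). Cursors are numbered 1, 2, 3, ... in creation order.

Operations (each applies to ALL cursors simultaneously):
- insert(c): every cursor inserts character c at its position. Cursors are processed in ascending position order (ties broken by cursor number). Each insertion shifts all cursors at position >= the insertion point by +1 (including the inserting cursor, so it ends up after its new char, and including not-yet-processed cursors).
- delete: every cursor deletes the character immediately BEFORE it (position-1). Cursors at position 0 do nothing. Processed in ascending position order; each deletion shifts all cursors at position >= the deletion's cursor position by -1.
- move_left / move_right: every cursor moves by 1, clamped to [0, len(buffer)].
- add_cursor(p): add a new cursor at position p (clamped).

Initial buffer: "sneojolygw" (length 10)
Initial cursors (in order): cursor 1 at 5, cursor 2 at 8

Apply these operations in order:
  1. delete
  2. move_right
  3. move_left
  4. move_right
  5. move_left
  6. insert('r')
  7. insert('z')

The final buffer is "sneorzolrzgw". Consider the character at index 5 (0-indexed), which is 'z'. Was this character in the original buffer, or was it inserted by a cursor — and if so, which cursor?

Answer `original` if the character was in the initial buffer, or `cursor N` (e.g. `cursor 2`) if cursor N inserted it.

Answer: cursor 1

Derivation:
After op 1 (delete): buffer="sneoolgw" (len 8), cursors c1@4 c2@6, authorship ........
After op 2 (move_right): buffer="sneoolgw" (len 8), cursors c1@5 c2@7, authorship ........
After op 3 (move_left): buffer="sneoolgw" (len 8), cursors c1@4 c2@6, authorship ........
After op 4 (move_right): buffer="sneoolgw" (len 8), cursors c1@5 c2@7, authorship ........
After op 5 (move_left): buffer="sneoolgw" (len 8), cursors c1@4 c2@6, authorship ........
After op 6 (insert('r')): buffer="sneorolrgw" (len 10), cursors c1@5 c2@8, authorship ....1..2..
After op 7 (insert('z')): buffer="sneorzolrzgw" (len 12), cursors c1@6 c2@10, authorship ....11..22..
Authorship (.=original, N=cursor N): . . . . 1 1 . . 2 2 . .
Index 5: author = 1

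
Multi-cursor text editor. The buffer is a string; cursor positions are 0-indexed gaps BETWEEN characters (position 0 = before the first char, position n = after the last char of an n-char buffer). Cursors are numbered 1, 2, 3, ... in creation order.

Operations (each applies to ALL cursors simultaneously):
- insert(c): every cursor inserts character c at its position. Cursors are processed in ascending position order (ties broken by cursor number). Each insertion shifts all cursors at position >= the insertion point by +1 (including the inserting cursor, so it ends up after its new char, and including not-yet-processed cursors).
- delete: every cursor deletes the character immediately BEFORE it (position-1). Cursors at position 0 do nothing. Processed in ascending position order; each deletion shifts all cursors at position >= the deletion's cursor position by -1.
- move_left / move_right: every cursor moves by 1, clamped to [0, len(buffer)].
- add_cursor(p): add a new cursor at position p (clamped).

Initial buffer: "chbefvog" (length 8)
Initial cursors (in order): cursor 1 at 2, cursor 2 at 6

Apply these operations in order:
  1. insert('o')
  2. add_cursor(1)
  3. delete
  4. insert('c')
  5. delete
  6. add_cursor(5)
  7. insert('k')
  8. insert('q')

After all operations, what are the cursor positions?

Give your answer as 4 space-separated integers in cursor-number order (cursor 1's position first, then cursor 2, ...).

After op 1 (insert('o')): buffer="chobefvoog" (len 10), cursors c1@3 c2@8, authorship ..1....2..
After op 2 (add_cursor(1)): buffer="chobefvoog" (len 10), cursors c3@1 c1@3 c2@8, authorship ..1....2..
After op 3 (delete): buffer="hbefvog" (len 7), cursors c3@0 c1@1 c2@5, authorship .......
After op 4 (insert('c')): buffer="chcbefvcog" (len 10), cursors c3@1 c1@3 c2@8, authorship 3.1....2..
After op 5 (delete): buffer="hbefvog" (len 7), cursors c3@0 c1@1 c2@5, authorship .......
After op 6 (add_cursor(5)): buffer="hbefvog" (len 7), cursors c3@0 c1@1 c2@5 c4@5, authorship .......
After op 7 (insert('k')): buffer="khkbefvkkog" (len 11), cursors c3@1 c1@3 c2@9 c4@9, authorship 3.1....24..
After op 8 (insert('q')): buffer="kqhkqbefvkkqqog" (len 15), cursors c3@2 c1@5 c2@13 c4@13, authorship 33.11....2424..

Answer: 5 13 2 13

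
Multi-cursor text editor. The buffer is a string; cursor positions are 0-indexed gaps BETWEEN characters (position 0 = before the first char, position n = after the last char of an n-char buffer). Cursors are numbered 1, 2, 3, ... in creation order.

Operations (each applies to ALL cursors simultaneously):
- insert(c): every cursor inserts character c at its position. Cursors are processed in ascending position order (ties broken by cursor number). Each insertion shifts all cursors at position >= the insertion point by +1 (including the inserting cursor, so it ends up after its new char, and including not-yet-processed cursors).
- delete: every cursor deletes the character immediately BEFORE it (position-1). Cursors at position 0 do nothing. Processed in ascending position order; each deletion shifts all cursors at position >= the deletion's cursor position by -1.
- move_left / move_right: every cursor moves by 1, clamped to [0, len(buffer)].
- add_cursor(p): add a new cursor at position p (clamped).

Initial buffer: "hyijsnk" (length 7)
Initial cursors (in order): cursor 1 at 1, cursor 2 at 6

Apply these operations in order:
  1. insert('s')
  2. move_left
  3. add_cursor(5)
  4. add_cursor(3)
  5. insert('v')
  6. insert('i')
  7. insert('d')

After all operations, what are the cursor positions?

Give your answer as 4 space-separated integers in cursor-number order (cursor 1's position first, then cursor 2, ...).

After op 1 (insert('s')): buffer="hsyijsnsk" (len 9), cursors c1@2 c2@8, authorship .1.....2.
After op 2 (move_left): buffer="hsyijsnsk" (len 9), cursors c1@1 c2@7, authorship .1.....2.
After op 3 (add_cursor(5)): buffer="hsyijsnsk" (len 9), cursors c1@1 c3@5 c2@7, authorship .1.....2.
After op 4 (add_cursor(3)): buffer="hsyijsnsk" (len 9), cursors c1@1 c4@3 c3@5 c2@7, authorship .1.....2.
After op 5 (insert('v')): buffer="hvsyvijvsnvsk" (len 13), cursors c1@2 c4@5 c3@8 c2@11, authorship .11.4..3..22.
After op 6 (insert('i')): buffer="hvisyviijvisnvisk" (len 17), cursors c1@3 c4@7 c3@11 c2@15, authorship .111.44..33..222.
After op 7 (insert('d')): buffer="hvidsyvidijvidsnvidsk" (len 21), cursors c1@4 c4@9 c3@14 c2@19, authorship .1111.444..333..2222.

Answer: 4 19 14 9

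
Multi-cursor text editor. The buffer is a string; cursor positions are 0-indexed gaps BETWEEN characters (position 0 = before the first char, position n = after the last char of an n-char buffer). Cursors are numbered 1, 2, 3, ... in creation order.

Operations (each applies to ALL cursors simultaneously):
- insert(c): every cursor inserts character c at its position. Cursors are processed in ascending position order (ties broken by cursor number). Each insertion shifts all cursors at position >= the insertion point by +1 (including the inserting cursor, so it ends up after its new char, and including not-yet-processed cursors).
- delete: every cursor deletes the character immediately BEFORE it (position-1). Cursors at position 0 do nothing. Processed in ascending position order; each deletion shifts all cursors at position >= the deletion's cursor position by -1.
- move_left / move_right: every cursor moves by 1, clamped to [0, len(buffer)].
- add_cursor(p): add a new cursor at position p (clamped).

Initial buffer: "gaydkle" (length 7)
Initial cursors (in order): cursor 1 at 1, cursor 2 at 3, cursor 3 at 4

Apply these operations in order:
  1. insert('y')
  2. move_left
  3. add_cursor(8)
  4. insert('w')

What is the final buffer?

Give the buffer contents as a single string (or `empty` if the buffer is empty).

Answer: gwyaywydwykwle

Derivation:
After op 1 (insert('y')): buffer="gyayydykle" (len 10), cursors c1@2 c2@5 c3@7, authorship .1..2.3...
After op 2 (move_left): buffer="gyayydykle" (len 10), cursors c1@1 c2@4 c3@6, authorship .1..2.3...
After op 3 (add_cursor(8)): buffer="gyayydykle" (len 10), cursors c1@1 c2@4 c3@6 c4@8, authorship .1..2.3...
After op 4 (insert('w')): buffer="gwyaywydwykwle" (len 14), cursors c1@2 c2@6 c3@9 c4@12, authorship .11..22.33.4..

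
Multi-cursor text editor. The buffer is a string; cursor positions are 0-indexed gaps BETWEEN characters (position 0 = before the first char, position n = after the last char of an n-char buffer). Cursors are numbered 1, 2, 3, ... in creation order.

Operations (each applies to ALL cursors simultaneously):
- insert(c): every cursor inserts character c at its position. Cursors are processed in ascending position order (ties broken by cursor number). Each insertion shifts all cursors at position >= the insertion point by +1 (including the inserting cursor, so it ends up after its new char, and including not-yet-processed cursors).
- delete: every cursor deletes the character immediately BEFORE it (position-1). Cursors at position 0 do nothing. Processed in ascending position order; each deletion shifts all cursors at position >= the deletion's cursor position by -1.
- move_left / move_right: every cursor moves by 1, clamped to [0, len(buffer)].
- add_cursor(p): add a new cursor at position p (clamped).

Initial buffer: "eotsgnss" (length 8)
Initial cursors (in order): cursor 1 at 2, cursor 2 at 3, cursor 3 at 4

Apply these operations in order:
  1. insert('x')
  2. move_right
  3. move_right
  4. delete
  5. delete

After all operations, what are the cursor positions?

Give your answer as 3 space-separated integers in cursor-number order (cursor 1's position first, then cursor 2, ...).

After op 1 (insert('x')): buffer="eoxtxsxgnss" (len 11), cursors c1@3 c2@5 c3@7, authorship ..1.2.3....
After op 2 (move_right): buffer="eoxtxsxgnss" (len 11), cursors c1@4 c2@6 c3@8, authorship ..1.2.3....
After op 3 (move_right): buffer="eoxtxsxgnss" (len 11), cursors c1@5 c2@7 c3@9, authorship ..1.2.3....
After op 4 (delete): buffer="eoxtsgss" (len 8), cursors c1@4 c2@5 c3@6, authorship ..1.....
After op 5 (delete): buffer="eoxss" (len 5), cursors c1@3 c2@3 c3@3, authorship ..1..

Answer: 3 3 3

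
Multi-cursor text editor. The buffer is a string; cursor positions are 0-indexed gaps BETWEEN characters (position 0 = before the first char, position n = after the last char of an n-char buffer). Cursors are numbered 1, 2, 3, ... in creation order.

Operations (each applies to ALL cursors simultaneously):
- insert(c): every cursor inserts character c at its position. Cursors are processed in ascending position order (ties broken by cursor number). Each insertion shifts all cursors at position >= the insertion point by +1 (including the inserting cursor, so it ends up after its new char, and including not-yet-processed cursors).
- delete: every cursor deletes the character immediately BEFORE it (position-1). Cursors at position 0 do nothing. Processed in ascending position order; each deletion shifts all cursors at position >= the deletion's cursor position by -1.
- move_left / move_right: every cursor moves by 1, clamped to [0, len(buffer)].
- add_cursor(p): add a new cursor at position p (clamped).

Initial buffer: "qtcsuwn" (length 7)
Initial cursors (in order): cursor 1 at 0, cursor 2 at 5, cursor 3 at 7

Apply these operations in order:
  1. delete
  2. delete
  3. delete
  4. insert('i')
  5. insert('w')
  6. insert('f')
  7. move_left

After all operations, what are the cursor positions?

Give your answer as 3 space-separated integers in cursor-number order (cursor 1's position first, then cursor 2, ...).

Answer: 2 9 9

Derivation:
After op 1 (delete): buffer="qtcsw" (len 5), cursors c1@0 c2@4 c3@5, authorship .....
After op 2 (delete): buffer="qtc" (len 3), cursors c1@0 c2@3 c3@3, authorship ...
After op 3 (delete): buffer="q" (len 1), cursors c1@0 c2@1 c3@1, authorship .
After op 4 (insert('i')): buffer="iqii" (len 4), cursors c1@1 c2@4 c3@4, authorship 1.23
After op 5 (insert('w')): buffer="iwqiiww" (len 7), cursors c1@2 c2@7 c3@7, authorship 11.2323
After op 6 (insert('f')): buffer="iwfqiiwwff" (len 10), cursors c1@3 c2@10 c3@10, authorship 111.232323
After op 7 (move_left): buffer="iwfqiiwwff" (len 10), cursors c1@2 c2@9 c3@9, authorship 111.232323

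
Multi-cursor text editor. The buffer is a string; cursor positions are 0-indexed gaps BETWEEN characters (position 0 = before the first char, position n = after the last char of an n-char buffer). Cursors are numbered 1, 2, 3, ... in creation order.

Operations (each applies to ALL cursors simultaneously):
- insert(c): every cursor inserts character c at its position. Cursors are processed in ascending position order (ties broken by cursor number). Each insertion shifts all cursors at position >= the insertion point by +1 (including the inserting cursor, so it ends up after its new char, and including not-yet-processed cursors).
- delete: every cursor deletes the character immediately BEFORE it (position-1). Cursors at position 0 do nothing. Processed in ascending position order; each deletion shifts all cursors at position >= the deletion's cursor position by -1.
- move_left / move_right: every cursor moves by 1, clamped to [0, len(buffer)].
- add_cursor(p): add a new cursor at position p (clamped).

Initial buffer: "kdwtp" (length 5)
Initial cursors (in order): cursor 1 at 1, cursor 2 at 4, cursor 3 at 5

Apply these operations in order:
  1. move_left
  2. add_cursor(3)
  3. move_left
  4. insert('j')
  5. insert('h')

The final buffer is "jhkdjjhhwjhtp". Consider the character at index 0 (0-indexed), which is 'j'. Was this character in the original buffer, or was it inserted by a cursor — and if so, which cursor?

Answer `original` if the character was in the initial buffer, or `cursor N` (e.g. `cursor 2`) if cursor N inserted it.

After op 1 (move_left): buffer="kdwtp" (len 5), cursors c1@0 c2@3 c3@4, authorship .....
After op 2 (add_cursor(3)): buffer="kdwtp" (len 5), cursors c1@0 c2@3 c4@3 c3@4, authorship .....
After op 3 (move_left): buffer="kdwtp" (len 5), cursors c1@0 c2@2 c4@2 c3@3, authorship .....
After op 4 (insert('j')): buffer="jkdjjwjtp" (len 9), cursors c1@1 c2@5 c4@5 c3@7, authorship 1..24.3..
After op 5 (insert('h')): buffer="jhkdjjhhwjhtp" (len 13), cursors c1@2 c2@8 c4@8 c3@11, authorship 11..2424.33..
Authorship (.=original, N=cursor N): 1 1 . . 2 4 2 4 . 3 3 . .
Index 0: author = 1

Answer: cursor 1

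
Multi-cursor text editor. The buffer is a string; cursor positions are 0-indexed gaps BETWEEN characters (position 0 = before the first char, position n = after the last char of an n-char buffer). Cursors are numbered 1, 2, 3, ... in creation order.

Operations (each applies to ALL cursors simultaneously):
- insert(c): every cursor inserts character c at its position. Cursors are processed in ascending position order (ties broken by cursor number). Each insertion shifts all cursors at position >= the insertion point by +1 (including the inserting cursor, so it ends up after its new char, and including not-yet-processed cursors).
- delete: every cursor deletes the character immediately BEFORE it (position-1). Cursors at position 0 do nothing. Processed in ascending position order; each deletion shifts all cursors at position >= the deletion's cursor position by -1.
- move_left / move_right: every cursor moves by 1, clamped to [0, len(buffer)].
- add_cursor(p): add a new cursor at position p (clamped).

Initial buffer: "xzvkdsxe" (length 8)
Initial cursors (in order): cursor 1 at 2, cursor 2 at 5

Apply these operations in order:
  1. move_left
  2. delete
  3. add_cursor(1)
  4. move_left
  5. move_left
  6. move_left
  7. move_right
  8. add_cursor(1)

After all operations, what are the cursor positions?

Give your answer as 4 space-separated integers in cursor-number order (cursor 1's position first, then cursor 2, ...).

Answer: 1 1 1 1

Derivation:
After op 1 (move_left): buffer="xzvkdsxe" (len 8), cursors c1@1 c2@4, authorship ........
After op 2 (delete): buffer="zvdsxe" (len 6), cursors c1@0 c2@2, authorship ......
After op 3 (add_cursor(1)): buffer="zvdsxe" (len 6), cursors c1@0 c3@1 c2@2, authorship ......
After op 4 (move_left): buffer="zvdsxe" (len 6), cursors c1@0 c3@0 c2@1, authorship ......
After op 5 (move_left): buffer="zvdsxe" (len 6), cursors c1@0 c2@0 c3@0, authorship ......
After op 6 (move_left): buffer="zvdsxe" (len 6), cursors c1@0 c2@0 c3@0, authorship ......
After op 7 (move_right): buffer="zvdsxe" (len 6), cursors c1@1 c2@1 c3@1, authorship ......
After op 8 (add_cursor(1)): buffer="zvdsxe" (len 6), cursors c1@1 c2@1 c3@1 c4@1, authorship ......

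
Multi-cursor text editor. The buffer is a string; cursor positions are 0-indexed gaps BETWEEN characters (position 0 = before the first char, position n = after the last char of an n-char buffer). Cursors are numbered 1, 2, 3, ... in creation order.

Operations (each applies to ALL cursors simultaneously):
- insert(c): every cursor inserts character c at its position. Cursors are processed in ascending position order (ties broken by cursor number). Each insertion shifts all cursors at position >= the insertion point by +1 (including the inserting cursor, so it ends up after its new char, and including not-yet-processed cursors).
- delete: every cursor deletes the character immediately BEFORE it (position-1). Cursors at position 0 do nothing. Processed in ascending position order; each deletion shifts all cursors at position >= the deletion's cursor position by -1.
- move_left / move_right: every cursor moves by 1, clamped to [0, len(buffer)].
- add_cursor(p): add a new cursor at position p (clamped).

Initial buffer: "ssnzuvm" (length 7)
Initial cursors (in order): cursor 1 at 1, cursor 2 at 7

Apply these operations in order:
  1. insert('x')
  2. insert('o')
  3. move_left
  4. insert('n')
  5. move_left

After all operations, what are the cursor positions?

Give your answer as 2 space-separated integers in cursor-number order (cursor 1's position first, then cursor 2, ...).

After op 1 (insert('x')): buffer="sxsnzuvmx" (len 9), cursors c1@2 c2@9, authorship .1......2
After op 2 (insert('o')): buffer="sxosnzuvmxo" (len 11), cursors c1@3 c2@11, authorship .11......22
After op 3 (move_left): buffer="sxosnzuvmxo" (len 11), cursors c1@2 c2@10, authorship .11......22
After op 4 (insert('n')): buffer="sxnosnzuvmxno" (len 13), cursors c1@3 c2@12, authorship .111......222
After op 5 (move_left): buffer="sxnosnzuvmxno" (len 13), cursors c1@2 c2@11, authorship .111......222

Answer: 2 11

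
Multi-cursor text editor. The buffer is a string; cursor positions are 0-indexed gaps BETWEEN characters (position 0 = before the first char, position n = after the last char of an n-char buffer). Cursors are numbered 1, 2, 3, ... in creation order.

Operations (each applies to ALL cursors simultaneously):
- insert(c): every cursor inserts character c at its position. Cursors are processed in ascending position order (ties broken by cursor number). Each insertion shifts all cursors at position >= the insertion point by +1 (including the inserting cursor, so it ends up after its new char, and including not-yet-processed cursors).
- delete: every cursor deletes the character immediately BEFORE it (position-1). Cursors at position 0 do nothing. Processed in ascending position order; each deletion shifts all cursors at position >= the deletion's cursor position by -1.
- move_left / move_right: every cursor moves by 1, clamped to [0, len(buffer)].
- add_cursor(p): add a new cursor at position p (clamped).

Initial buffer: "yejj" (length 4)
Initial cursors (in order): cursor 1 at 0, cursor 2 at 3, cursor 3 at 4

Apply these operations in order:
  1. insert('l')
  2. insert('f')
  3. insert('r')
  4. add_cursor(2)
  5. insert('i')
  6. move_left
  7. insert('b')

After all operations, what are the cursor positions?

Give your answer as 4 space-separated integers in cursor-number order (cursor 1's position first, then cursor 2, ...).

After op 1 (insert('l')): buffer="lyejljl" (len 7), cursors c1@1 c2@5 c3@7, authorship 1...2.3
After op 2 (insert('f')): buffer="lfyejlfjlf" (len 10), cursors c1@2 c2@7 c3@10, authorship 11...22.33
After op 3 (insert('r')): buffer="lfryejlfrjlfr" (len 13), cursors c1@3 c2@9 c3@13, authorship 111...222.333
After op 4 (add_cursor(2)): buffer="lfryejlfrjlfr" (len 13), cursors c4@2 c1@3 c2@9 c3@13, authorship 111...222.333
After op 5 (insert('i')): buffer="lfiriyejlfrijlfri" (len 17), cursors c4@3 c1@5 c2@12 c3@17, authorship 11411...2222.3333
After op 6 (move_left): buffer="lfiriyejlfrijlfri" (len 17), cursors c4@2 c1@4 c2@11 c3@16, authorship 11411...2222.3333
After op 7 (insert('b')): buffer="lfbirbiyejlfrbijlfrbi" (len 21), cursors c4@3 c1@6 c2@14 c3@20, authorship 1144111...22222.33333

Answer: 6 14 20 3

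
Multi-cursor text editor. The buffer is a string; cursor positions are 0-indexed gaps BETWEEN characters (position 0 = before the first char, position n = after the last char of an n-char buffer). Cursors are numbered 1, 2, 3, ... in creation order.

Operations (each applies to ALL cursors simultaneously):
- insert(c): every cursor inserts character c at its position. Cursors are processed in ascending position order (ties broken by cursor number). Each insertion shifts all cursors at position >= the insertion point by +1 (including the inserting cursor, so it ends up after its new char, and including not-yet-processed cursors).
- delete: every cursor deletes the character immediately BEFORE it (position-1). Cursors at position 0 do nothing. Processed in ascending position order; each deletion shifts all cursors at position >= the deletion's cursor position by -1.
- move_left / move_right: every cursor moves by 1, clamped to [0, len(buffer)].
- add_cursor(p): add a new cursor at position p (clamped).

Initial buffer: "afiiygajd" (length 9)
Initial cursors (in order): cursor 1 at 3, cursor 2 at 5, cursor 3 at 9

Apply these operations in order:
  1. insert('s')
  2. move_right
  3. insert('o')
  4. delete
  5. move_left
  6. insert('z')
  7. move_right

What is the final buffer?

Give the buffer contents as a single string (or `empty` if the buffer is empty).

Answer: afisziyszgajdzs

Derivation:
After op 1 (insert('s')): buffer="afisiysgajds" (len 12), cursors c1@4 c2@7 c3@12, authorship ...1..2....3
After op 2 (move_right): buffer="afisiysgajds" (len 12), cursors c1@5 c2@8 c3@12, authorship ...1..2....3
After op 3 (insert('o')): buffer="afisioysgoajdso" (len 15), cursors c1@6 c2@10 c3@15, authorship ...1.1.2.2...33
After op 4 (delete): buffer="afisiysgajds" (len 12), cursors c1@5 c2@8 c3@12, authorship ...1..2....3
After op 5 (move_left): buffer="afisiysgajds" (len 12), cursors c1@4 c2@7 c3@11, authorship ...1..2....3
After op 6 (insert('z')): buffer="afisziyszgajdzs" (len 15), cursors c1@5 c2@9 c3@14, authorship ...11..22....33
After op 7 (move_right): buffer="afisziyszgajdzs" (len 15), cursors c1@6 c2@10 c3@15, authorship ...11..22....33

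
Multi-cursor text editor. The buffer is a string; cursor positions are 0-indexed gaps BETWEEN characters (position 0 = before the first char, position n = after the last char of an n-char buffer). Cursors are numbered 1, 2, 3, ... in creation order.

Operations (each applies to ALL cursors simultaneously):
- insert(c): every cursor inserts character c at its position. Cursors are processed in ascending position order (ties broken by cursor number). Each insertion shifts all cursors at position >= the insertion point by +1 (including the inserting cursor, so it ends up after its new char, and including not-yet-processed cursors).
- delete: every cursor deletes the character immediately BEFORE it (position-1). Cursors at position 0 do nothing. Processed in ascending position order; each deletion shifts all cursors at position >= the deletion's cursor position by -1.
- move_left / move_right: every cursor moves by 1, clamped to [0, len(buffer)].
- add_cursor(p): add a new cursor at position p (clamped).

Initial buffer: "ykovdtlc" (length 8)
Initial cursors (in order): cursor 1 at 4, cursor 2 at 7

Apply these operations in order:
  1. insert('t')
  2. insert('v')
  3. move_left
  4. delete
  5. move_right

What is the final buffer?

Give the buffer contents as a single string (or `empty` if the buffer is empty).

Answer: ykovvdtlvc

Derivation:
After op 1 (insert('t')): buffer="ykovtdtltc" (len 10), cursors c1@5 c2@9, authorship ....1...2.
After op 2 (insert('v')): buffer="ykovtvdtltvc" (len 12), cursors c1@6 c2@11, authorship ....11...22.
After op 3 (move_left): buffer="ykovtvdtltvc" (len 12), cursors c1@5 c2@10, authorship ....11...22.
After op 4 (delete): buffer="ykovvdtlvc" (len 10), cursors c1@4 c2@8, authorship ....1...2.
After op 5 (move_right): buffer="ykovvdtlvc" (len 10), cursors c1@5 c2@9, authorship ....1...2.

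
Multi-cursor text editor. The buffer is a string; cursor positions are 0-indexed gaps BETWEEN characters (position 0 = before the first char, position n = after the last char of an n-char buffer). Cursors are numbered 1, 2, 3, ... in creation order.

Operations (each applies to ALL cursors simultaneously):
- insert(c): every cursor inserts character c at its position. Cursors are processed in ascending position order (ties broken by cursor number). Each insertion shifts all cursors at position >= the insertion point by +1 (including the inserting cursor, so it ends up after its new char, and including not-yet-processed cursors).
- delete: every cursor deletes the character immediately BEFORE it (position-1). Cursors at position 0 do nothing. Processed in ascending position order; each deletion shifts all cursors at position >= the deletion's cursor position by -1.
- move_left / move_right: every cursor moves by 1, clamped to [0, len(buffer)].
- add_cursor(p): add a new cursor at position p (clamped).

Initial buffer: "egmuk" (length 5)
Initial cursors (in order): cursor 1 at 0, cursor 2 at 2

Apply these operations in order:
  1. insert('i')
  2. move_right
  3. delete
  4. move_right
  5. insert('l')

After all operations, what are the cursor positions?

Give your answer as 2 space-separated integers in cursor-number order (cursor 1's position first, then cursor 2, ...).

Answer: 3 6

Derivation:
After op 1 (insert('i')): buffer="iegimuk" (len 7), cursors c1@1 c2@4, authorship 1..2...
After op 2 (move_right): buffer="iegimuk" (len 7), cursors c1@2 c2@5, authorship 1..2...
After op 3 (delete): buffer="igiuk" (len 5), cursors c1@1 c2@3, authorship 1.2..
After op 4 (move_right): buffer="igiuk" (len 5), cursors c1@2 c2@4, authorship 1.2..
After op 5 (insert('l')): buffer="igliulk" (len 7), cursors c1@3 c2@6, authorship 1.12.2.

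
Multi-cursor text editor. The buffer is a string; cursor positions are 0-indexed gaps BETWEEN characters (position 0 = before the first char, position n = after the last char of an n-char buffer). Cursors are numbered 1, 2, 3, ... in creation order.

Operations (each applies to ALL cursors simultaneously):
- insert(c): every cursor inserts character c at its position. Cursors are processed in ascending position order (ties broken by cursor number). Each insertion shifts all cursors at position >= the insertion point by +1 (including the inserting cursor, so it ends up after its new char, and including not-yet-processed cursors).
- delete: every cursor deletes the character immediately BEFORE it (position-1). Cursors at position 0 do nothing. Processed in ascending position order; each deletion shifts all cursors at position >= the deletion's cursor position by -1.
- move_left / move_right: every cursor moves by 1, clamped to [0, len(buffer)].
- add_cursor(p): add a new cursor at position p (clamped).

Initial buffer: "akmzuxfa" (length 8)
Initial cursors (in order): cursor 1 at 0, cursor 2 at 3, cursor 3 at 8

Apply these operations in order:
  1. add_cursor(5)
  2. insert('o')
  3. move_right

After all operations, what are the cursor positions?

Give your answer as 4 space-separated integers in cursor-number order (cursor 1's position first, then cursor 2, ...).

Answer: 2 6 12 9

Derivation:
After op 1 (add_cursor(5)): buffer="akmzuxfa" (len 8), cursors c1@0 c2@3 c4@5 c3@8, authorship ........
After op 2 (insert('o')): buffer="oakmozuoxfao" (len 12), cursors c1@1 c2@5 c4@8 c3@12, authorship 1...2..4...3
After op 3 (move_right): buffer="oakmozuoxfao" (len 12), cursors c1@2 c2@6 c4@9 c3@12, authorship 1...2..4...3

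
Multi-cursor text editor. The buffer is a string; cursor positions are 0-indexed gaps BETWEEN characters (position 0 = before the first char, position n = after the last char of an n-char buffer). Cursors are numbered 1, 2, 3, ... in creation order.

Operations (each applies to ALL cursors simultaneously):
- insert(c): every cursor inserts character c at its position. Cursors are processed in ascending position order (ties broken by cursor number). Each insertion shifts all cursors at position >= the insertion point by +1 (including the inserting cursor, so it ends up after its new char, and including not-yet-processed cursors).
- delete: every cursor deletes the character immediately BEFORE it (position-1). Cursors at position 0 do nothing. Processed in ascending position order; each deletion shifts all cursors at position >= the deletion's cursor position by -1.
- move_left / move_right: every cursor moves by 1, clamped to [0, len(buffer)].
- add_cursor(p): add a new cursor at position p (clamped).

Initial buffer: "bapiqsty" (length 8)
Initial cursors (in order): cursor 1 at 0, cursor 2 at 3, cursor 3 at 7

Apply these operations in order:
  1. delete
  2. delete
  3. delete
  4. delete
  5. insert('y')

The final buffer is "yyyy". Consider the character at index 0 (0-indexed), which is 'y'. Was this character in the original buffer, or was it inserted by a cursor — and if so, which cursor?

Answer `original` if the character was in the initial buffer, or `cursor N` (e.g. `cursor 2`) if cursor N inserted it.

Answer: cursor 1

Derivation:
After op 1 (delete): buffer="baiqsy" (len 6), cursors c1@0 c2@2 c3@5, authorship ......
After op 2 (delete): buffer="biqy" (len 4), cursors c1@0 c2@1 c3@3, authorship ....
After op 3 (delete): buffer="iy" (len 2), cursors c1@0 c2@0 c3@1, authorship ..
After op 4 (delete): buffer="y" (len 1), cursors c1@0 c2@0 c3@0, authorship .
After op 5 (insert('y')): buffer="yyyy" (len 4), cursors c1@3 c2@3 c3@3, authorship 123.
Authorship (.=original, N=cursor N): 1 2 3 .
Index 0: author = 1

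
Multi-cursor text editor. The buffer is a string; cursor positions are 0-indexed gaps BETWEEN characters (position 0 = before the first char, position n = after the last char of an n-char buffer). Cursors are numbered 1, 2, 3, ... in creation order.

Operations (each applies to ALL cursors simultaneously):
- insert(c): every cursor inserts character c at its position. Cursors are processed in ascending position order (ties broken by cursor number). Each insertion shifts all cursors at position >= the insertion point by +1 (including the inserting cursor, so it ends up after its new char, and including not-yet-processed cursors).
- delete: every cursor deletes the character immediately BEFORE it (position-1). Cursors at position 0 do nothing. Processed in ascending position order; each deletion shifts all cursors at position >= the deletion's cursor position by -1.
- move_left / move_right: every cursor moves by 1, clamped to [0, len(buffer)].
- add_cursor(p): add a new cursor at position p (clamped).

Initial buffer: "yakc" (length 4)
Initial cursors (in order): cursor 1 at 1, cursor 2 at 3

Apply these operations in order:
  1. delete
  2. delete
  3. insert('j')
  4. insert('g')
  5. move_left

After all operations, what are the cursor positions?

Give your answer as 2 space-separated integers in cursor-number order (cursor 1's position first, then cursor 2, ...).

Answer: 3 3

Derivation:
After op 1 (delete): buffer="ac" (len 2), cursors c1@0 c2@1, authorship ..
After op 2 (delete): buffer="c" (len 1), cursors c1@0 c2@0, authorship .
After op 3 (insert('j')): buffer="jjc" (len 3), cursors c1@2 c2@2, authorship 12.
After op 4 (insert('g')): buffer="jjggc" (len 5), cursors c1@4 c2@4, authorship 1212.
After op 5 (move_left): buffer="jjggc" (len 5), cursors c1@3 c2@3, authorship 1212.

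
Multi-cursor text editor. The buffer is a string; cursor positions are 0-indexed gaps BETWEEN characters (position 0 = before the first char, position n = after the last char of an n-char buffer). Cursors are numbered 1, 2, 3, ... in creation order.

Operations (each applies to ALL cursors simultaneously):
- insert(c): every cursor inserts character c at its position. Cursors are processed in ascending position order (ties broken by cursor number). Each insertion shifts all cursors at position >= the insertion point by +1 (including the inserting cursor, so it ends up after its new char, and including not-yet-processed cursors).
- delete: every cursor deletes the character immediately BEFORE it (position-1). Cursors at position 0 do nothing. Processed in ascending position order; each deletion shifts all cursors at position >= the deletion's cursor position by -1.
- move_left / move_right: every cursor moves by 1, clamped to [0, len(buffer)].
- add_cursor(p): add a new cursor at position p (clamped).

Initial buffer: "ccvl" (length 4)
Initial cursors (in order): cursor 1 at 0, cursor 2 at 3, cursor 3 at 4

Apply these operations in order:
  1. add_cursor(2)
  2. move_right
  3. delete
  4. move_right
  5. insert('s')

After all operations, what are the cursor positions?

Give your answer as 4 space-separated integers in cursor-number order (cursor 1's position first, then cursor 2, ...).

After op 1 (add_cursor(2)): buffer="ccvl" (len 4), cursors c1@0 c4@2 c2@3 c3@4, authorship ....
After op 2 (move_right): buffer="ccvl" (len 4), cursors c1@1 c4@3 c2@4 c3@4, authorship ....
After op 3 (delete): buffer="" (len 0), cursors c1@0 c2@0 c3@0 c4@0, authorship 
After op 4 (move_right): buffer="" (len 0), cursors c1@0 c2@0 c3@0 c4@0, authorship 
After op 5 (insert('s')): buffer="ssss" (len 4), cursors c1@4 c2@4 c3@4 c4@4, authorship 1234

Answer: 4 4 4 4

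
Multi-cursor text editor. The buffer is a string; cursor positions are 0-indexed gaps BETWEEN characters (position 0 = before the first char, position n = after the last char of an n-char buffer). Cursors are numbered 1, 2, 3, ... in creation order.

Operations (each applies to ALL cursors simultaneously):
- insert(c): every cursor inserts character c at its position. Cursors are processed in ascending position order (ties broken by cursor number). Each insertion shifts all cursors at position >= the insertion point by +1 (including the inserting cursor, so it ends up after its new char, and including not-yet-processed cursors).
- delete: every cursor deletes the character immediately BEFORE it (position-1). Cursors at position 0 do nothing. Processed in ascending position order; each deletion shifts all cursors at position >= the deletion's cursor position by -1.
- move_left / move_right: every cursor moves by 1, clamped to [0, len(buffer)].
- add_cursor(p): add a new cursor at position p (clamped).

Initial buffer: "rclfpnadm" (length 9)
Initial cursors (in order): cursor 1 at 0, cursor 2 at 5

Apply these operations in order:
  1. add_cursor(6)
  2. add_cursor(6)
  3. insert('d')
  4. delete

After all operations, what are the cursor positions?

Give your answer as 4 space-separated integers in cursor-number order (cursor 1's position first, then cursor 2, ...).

Answer: 0 5 6 6

Derivation:
After op 1 (add_cursor(6)): buffer="rclfpnadm" (len 9), cursors c1@0 c2@5 c3@6, authorship .........
After op 2 (add_cursor(6)): buffer="rclfpnadm" (len 9), cursors c1@0 c2@5 c3@6 c4@6, authorship .........
After op 3 (insert('d')): buffer="drclfpdnddadm" (len 13), cursors c1@1 c2@7 c3@10 c4@10, authorship 1.....2.34...
After op 4 (delete): buffer="rclfpnadm" (len 9), cursors c1@0 c2@5 c3@6 c4@6, authorship .........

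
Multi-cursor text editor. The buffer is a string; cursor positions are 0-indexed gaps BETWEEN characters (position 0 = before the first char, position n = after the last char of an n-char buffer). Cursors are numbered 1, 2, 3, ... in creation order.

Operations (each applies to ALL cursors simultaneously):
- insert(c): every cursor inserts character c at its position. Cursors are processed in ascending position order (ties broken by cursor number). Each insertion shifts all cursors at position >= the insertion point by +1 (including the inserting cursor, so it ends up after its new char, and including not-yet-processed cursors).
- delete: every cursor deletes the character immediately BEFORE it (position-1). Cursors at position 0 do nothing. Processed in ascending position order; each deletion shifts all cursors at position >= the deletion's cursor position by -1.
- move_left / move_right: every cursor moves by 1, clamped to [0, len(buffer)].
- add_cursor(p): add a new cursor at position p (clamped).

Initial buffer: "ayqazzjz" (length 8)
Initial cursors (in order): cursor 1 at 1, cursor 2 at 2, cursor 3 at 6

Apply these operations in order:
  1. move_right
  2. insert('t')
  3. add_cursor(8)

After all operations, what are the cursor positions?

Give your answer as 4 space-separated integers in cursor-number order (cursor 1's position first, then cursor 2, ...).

Answer: 3 5 10 8

Derivation:
After op 1 (move_right): buffer="ayqazzjz" (len 8), cursors c1@2 c2@3 c3@7, authorship ........
After op 2 (insert('t')): buffer="aytqtazzjtz" (len 11), cursors c1@3 c2@5 c3@10, authorship ..1.2....3.
After op 3 (add_cursor(8)): buffer="aytqtazzjtz" (len 11), cursors c1@3 c2@5 c4@8 c3@10, authorship ..1.2....3.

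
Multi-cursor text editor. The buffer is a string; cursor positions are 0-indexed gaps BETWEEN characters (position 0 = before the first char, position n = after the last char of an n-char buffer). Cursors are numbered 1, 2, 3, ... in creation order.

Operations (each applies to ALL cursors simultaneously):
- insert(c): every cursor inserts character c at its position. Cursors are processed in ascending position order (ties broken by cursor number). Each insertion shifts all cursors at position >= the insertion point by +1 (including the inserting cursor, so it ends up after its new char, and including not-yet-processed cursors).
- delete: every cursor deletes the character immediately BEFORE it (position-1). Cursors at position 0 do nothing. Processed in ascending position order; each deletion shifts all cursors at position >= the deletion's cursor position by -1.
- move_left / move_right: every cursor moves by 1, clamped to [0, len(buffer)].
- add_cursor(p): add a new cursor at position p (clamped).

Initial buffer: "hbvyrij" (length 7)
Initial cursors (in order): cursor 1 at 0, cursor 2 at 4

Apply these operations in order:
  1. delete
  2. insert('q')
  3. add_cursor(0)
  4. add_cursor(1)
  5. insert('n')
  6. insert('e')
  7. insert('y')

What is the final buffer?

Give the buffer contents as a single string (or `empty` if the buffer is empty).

After op 1 (delete): buffer="hbvrij" (len 6), cursors c1@0 c2@3, authorship ......
After op 2 (insert('q')): buffer="qhbvqrij" (len 8), cursors c1@1 c2@5, authorship 1...2...
After op 3 (add_cursor(0)): buffer="qhbvqrij" (len 8), cursors c3@0 c1@1 c2@5, authorship 1...2...
After op 4 (add_cursor(1)): buffer="qhbvqrij" (len 8), cursors c3@0 c1@1 c4@1 c2@5, authorship 1...2...
After op 5 (insert('n')): buffer="nqnnhbvqnrij" (len 12), cursors c3@1 c1@4 c4@4 c2@9, authorship 3114...22...
After op 6 (insert('e')): buffer="neqnneehbvqnerij" (len 16), cursors c3@2 c1@7 c4@7 c2@13, authorship 3311414...222...
After op 7 (insert('y')): buffer="neyqnneeyyhbvqneyrij" (len 20), cursors c3@3 c1@10 c4@10 c2@17, authorship 3331141414...2222...

Answer: neyqnneeyyhbvqneyrij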